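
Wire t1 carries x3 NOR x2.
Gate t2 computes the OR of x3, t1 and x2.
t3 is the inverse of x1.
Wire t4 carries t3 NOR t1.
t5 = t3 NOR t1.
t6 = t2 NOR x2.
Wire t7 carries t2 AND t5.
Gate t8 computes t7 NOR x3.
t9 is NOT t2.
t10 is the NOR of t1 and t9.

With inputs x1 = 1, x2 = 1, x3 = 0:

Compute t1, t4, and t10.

t1 = 0  t4 = 1  t10 = 1

t1 = x3 NOR x2 = 0 NOR 1 = 0
t2 = x3 OR t1 OR x2 = 0 OR 0 OR 1 = 1
t3 = NOT x1 = NOT 1 = 0
t4 = t3 NOR t1 = 0 NOR 0 = 1
t9 = NOT t2 = NOT 1 = 0
t10 = t1 NOR t9 = 0 NOR 0 = 1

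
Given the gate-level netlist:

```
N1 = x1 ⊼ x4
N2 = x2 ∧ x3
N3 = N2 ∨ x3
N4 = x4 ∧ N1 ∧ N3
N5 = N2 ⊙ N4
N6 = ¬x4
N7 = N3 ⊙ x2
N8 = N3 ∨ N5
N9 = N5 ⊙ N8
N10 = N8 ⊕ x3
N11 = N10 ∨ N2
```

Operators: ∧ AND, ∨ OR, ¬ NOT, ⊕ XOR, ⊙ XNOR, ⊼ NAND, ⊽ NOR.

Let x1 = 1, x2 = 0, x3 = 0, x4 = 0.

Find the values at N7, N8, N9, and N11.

N1 = x1 NAND x4 = 1 NAND 0 = 1
N2 = x2 AND x3 = 0 AND 0 = 0
N3 = N2 OR x3 = 0 OR 0 = 0
N4 = x4 AND N1 AND N3 = 0 AND 1 AND 0 = 0
N5 = N2 XNOR N4 = 0 XNOR 0 = 1
N7 = N3 XNOR x2 = 0 XNOR 0 = 1
N8 = N3 OR N5 = 0 OR 1 = 1
N9 = N5 XNOR N8 = 1 XNOR 1 = 1
N10 = N8 XOR x3 = 1 XOR 0 = 1
N11 = N10 OR N2 = 1 OR 0 = 1

N7 = 1, N8 = 1, N9 = 1, N11 = 1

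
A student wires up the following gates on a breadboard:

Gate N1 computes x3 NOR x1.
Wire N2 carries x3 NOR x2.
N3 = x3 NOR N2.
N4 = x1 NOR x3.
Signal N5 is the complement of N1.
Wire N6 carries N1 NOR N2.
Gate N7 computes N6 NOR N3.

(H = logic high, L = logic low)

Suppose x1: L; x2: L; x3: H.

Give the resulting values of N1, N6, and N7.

N1 = L; N6 = H; N7 = L

N1 = x3 NOR x1 = H NOR L = L
N2 = x3 NOR x2 = H NOR L = L
N3 = x3 NOR N2 = H NOR L = L
N6 = N1 NOR N2 = L NOR L = H
N7 = N6 NOR N3 = H NOR L = L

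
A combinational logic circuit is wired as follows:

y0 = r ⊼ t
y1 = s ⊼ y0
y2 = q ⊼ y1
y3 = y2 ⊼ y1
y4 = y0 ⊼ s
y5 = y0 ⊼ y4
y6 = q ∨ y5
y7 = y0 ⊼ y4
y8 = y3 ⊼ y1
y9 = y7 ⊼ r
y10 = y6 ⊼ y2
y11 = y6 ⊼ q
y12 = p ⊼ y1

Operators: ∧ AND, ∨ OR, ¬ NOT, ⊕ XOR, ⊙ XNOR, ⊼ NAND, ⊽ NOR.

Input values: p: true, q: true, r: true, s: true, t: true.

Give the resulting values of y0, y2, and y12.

y0 = false, y2 = false, y12 = false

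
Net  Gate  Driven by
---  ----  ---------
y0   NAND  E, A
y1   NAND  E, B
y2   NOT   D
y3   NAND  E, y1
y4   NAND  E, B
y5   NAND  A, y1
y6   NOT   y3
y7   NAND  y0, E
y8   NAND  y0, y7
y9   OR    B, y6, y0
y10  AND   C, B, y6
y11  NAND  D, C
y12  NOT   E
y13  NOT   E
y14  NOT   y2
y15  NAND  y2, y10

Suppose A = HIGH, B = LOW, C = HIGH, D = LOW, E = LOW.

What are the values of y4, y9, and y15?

y4 = HIGH, y9 = HIGH, y15 = HIGH

y0 = E NAND A = LOW NAND HIGH = HIGH
y1 = E NAND B = LOW NAND LOW = HIGH
y2 = NOT D = NOT LOW = HIGH
y3 = E NAND y1 = LOW NAND HIGH = HIGH
y4 = E NAND B = LOW NAND LOW = HIGH
y6 = NOT y3 = NOT HIGH = LOW
y9 = B OR y6 OR y0 = LOW OR LOW OR HIGH = HIGH
y10 = C AND B AND y6 = HIGH AND LOW AND LOW = LOW
y15 = y2 NAND y10 = HIGH NAND LOW = HIGH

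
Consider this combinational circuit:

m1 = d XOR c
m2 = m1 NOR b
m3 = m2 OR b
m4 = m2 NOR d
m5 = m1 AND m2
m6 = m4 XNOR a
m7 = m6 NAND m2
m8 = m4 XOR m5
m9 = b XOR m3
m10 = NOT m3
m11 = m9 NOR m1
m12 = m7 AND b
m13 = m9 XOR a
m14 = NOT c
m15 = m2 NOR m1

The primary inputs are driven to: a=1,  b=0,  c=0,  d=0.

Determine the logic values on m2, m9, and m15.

m2 = 1, m9 = 1, m15 = 0

m1 = d XOR c = 0 XOR 0 = 0
m2 = m1 NOR b = 0 NOR 0 = 1
m3 = m2 OR b = 1 OR 0 = 1
m9 = b XOR m3 = 0 XOR 1 = 1
m15 = m2 NOR m1 = 1 NOR 0 = 0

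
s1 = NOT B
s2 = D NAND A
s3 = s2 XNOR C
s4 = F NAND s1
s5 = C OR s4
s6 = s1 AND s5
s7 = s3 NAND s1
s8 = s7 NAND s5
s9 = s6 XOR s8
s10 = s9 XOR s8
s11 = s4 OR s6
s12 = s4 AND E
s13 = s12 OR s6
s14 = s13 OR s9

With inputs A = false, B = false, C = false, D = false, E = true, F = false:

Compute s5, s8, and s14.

s1 = NOT B = NOT false = true
s2 = D NAND A = false NAND false = true
s3 = s2 XNOR C = true XNOR false = false
s4 = F NAND s1 = false NAND true = true
s5 = C OR s4 = false OR true = true
s6 = s1 AND s5 = true AND true = true
s7 = s3 NAND s1 = false NAND true = true
s8 = s7 NAND s5 = true NAND true = false
s9 = s6 XOR s8 = true XOR false = true
s12 = s4 AND E = true AND true = true
s13 = s12 OR s6 = true OR true = true
s14 = s13 OR s9 = true OR true = true

s5 = true; s8 = false; s14 = true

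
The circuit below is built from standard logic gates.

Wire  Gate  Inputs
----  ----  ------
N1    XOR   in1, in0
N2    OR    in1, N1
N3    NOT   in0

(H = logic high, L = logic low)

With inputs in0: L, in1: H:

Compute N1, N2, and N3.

N1 = in1 XOR in0 = H XOR L = H
N2 = in1 OR N1 = H OR H = H
N3 = NOT in0 = NOT L = H

N1 = H, N2 = H, N3 = H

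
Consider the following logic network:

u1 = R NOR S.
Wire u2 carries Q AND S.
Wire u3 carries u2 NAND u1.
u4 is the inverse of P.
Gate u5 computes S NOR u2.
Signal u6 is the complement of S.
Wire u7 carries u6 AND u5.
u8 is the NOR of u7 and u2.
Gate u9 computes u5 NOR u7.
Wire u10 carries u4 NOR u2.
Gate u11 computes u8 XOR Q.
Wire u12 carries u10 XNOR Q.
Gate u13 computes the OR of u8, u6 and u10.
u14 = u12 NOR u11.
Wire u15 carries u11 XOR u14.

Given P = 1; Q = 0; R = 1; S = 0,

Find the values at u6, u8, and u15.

u6 = 1, u8 = 0, u15 = 1

u2 = Q AND S = 0 AND 0 = 0
u4 = NOT P = NOT 1 = 0
u5 = S NOR u2 = 0 NOR 0 = 1
u6 = NOT S = NOT 0 = 1
u7 = u6 AND u5 = 1 AND 1 = 1
u8 = u7 NOR u2 = 1 NOR 0 = 0
u10 = u4 NOR u2 = 0 NOR 0 = 1
u11 = u8 XOR Q = 0 XOR 0 = 0
u12 = u10 XNOR Q = 1 XNOR 0 = 0
u14 = u12 NOR u11 = 0 NOR 0 = 1
u15 = u11 XOR u14 = 0 XOR 1 = 1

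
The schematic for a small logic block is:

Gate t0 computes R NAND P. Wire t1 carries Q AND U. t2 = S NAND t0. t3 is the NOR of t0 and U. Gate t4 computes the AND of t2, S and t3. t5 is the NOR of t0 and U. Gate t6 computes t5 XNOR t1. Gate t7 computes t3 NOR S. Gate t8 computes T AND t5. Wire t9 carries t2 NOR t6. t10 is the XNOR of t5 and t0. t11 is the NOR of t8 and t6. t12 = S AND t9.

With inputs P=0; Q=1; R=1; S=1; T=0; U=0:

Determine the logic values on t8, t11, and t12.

t8 = 0  t11 = 0  t12 = 0

t0 = R NAND P = 1 NAND 0 = 1
t1 = Q AND U = 1 AND 0 = 0
t2 = S NAND t0 = 1 NAND 1 = 0
t5 = t0 NOR U = 1 NOR 0 = 0
t6 = t5 XNOR t1 = 0 XNOR 0 = 1
t8 = T AND t5 = 0 AND 0 = 0
t9 = t2 NOR t6 = 0 NOR 1 = 0
t11 = t8 NOR t6 = 0 NOR 1 = 0
t12 = S AND t9 = 1 AND 0 = 0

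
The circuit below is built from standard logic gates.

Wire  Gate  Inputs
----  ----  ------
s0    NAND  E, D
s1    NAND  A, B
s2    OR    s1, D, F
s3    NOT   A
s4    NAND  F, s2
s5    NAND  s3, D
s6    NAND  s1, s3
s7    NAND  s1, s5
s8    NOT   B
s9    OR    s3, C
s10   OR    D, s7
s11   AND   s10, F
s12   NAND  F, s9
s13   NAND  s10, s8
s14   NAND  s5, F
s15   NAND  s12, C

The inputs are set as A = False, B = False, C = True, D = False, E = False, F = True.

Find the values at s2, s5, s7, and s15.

s2 = True, s5 = True, s7 = False, s15 = True

s1 = A NAND B = False NAND False = True
s2 = s1 OR D OR F = True OR False OR True = True
s3 = NOT A = NOT False = True
s5 = s3 NAND D = True NAND False = True
s7 = s1 NAND s5 = True NAND True = False
s9 = s3 OR C = True OR True = True
s12 = F NAND s9 = True NAND True = False
s15 = s12 NAND C = False NAND True = True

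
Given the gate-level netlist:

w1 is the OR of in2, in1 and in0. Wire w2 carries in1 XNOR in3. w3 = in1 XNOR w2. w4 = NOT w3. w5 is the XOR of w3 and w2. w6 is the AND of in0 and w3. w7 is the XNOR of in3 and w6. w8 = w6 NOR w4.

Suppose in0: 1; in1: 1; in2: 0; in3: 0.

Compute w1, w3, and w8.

w1 = in2 OR in1 OR in0 = 0 OR 1 OR 1 = 1
w2 = in1 XNOR in3 = 1 XNOR 0 = 0
w3 = in1 XNOR w2 = 1 XNOR 0 = 0
w4 = NOT w3 = NOT 0 = 1
w6 = in0 AND w3 = 1 AND 0 = 0
w8 = w6 NOR w4 = 0 NOR 1 = 0

w1 = 1; w3 = 0; w8 = 0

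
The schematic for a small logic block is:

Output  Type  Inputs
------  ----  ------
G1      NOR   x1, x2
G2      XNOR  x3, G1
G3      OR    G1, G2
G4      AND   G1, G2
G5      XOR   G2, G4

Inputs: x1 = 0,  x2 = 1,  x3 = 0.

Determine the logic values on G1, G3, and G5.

G1 = 0; G3 = 1; G5 = 1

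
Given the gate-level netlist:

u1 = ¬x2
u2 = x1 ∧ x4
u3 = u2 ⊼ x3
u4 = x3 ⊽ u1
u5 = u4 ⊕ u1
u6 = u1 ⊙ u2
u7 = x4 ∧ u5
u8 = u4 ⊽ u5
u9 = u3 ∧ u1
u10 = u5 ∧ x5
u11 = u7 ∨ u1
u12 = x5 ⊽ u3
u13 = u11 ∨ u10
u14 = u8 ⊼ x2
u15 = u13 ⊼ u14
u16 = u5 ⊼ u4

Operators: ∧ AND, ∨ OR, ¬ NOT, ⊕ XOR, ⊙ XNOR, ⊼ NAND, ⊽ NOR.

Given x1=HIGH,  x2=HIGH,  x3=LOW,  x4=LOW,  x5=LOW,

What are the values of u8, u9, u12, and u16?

u1 = NOT x2 = NOT HIGH = LOW
u2 = x1 AND x4 = HIGH AND LOW = LOW
u3 = u2 NAND x3 = LOW NAND LOW = HIGH
u4 = x3 NOR u1 = LOW NOR LOW = HIGH
u5 = u4 XOR u1 = HIGH XOR LOW = HIGH
u8 = u4 NOR u5 = HIGH NOR HIGH = LOW
u9 = u3 AND u1 = HIGH AND LOW = LOW
u12 = x5 NOR u3 = LOW NOR HIGH = LOW
u16 = u5 NAND u4 = HIGH NAND HIGH = LOW

u8 = LOW  u9 = LOW  u12 = LOW  u16 = LOW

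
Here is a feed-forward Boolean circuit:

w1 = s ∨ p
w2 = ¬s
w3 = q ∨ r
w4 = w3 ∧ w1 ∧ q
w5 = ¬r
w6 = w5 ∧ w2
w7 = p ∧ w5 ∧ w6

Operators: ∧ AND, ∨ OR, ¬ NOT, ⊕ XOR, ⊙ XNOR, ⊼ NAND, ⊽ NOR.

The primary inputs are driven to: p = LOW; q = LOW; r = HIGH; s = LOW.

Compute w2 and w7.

w2 = HIGH, w7 = LOW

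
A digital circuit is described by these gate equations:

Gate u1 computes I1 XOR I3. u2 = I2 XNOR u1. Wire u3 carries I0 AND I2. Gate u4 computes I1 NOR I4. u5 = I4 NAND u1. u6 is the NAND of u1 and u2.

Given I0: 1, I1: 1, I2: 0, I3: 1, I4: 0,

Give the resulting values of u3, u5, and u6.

u3 = 0  u5 = 1  u6 = 1

u1 = I1 XOR I3 = 1 XOR 1 = 0
u2 = I2 XNOR u1 = 0 XNOR 0 = 1
u3 = I0 AND I2 = 1 AND 0 = 0
u5 = I4 NAND u1 = 0 NAND 0 = 1
u6 = u1 NAND u2 = 0 NAND 1 = 1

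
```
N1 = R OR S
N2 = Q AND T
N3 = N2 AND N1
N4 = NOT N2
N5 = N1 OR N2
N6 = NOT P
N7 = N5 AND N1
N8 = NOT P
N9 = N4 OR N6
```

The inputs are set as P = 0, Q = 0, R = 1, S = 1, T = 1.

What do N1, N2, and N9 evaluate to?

N1 = 1  N2 = 0  N9 = 1

N1 = R OR S = 1 OR 1 = 1
N2 = Q AND T = 0 AND 1 = 0
N4 = NOT N2 = NOT 0 = 1
N6 = NOT P = NOT 0 = 1
N9 = N4 OR N6 = 1 OR 1 = 1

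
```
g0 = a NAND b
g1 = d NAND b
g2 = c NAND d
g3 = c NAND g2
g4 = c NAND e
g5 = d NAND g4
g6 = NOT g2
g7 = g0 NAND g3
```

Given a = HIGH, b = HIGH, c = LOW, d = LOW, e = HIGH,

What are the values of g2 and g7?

g2 = HIGH, g7 = HIGH

g0 = a NAND b = HIGH NAND HIGH = LOW
g2 = c NAND d = LOW NAND LOW = HIGH
g3 = c NAND g2 = LOW NAND HIGH = HIGH
g7 = g0 NAND g3 = LOW NAND HIGH = HIGH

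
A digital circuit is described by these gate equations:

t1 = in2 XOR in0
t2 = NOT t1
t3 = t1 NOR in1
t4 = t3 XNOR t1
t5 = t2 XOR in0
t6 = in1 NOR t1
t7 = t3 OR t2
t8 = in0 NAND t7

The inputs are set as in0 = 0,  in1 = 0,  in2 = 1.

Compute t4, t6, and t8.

t4 = 0, t6 = 0, t8 = 1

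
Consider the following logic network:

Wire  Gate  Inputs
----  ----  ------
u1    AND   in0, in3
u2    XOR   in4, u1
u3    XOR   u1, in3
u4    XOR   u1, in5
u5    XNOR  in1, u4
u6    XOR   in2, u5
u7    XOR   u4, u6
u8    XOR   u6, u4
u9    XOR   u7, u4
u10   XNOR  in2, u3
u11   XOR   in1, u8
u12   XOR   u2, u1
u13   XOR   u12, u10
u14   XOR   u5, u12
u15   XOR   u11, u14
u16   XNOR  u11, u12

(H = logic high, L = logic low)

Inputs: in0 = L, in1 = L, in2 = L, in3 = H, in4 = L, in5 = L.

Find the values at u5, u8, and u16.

u5 = H; u8 = H; u16 = L

u1 = in0 AND in3 = L AND H = L
u2 = in4 XOR u1 = L XOR L = L
u4 = u1 XOR in5 = L XOR L = L
u5 = in1 XNOR u4 = L XNOR L = H
u6 = in2 XOR u5 = L XOR H = H
u8 = u6 XOR u4 = H XOR L = H
u11 = in1 XOR u8 = L XOR H = H
u12 = u2 XOR u1 = L XOR L = L
u16 = u11 XNOR u12 = H XNOR L = L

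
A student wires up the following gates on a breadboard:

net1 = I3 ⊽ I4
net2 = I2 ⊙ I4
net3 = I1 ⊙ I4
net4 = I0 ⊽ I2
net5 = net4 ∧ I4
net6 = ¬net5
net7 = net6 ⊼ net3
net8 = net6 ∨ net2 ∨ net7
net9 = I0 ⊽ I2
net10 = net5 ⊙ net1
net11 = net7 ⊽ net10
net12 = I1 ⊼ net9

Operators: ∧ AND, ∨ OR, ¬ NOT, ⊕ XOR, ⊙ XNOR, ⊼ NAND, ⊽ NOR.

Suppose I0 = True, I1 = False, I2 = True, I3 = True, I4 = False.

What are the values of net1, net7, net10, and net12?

net1 = I3 NOR I4 = True NOR False = False
net3 = I1 XNOR I4 = False XNOR False = True
net4 = I0 NOR I2 = True NOR True = False
net5 = net4 AND I4 = False AND False = False
net6 = NOT net5 = NOT False = True
net7 = net6 NAND net3 = True NAND True = False
net9 = I0 NOR I2 = True NOR True = False
net10 = net5 XNOR net1 = False XNOR False = True
net12 = I1 NAND net9 = False NAND False = True

net1 = False; net7 = False; net10 = True; net12 = True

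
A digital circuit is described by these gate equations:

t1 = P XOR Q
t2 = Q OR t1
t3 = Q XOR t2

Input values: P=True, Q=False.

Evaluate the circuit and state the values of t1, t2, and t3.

t1 = True; t2 = True; t3 = True

t1 = P XOR Q = True XOR False = True
t2 = Q OR t1 = False OR True = True
t3 = Q XOR t2 = False XOR True = True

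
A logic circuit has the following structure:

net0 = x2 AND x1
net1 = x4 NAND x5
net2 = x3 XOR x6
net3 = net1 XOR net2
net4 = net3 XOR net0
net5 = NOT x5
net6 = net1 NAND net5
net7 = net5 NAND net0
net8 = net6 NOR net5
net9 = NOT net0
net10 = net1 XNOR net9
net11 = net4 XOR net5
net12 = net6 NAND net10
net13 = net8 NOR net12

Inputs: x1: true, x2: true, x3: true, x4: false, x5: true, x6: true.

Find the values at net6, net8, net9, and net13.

net6 = true, net8 = false, net9 = false, net13 = false

net0 = x2 AND x1 = true AND true = true
net1 = x4 NAND x5 = false NAND true = true
net5 = NOT x5 = NOT true = false
net6 = net1 NAND net5 = true NAND false = true
net8 = net6 NOR net5 = true NOR false = false
net9 = NOT net0 = NOT true = false
net10 = net1 XNOR net9 = true XNOR false = false
net12 = net6 NAND net10 = true NAND false = true
net13 = net8 NOR net12 = false NOR true = false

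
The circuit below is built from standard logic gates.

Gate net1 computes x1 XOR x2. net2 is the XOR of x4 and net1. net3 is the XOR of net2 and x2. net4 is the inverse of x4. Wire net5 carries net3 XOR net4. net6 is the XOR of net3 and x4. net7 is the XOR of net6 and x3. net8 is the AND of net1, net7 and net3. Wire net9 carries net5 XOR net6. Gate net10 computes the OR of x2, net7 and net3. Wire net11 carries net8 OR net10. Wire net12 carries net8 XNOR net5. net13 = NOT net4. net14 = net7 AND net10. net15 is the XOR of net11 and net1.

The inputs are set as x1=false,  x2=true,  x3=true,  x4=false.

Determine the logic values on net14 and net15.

net1 = x1 XOR x2 = false XOR true = true
net2 = x4 XOR net1 = false XOR true = true
net3 = net2 XOR x2 = true XOR true = false
net6 = net3 XOR x4 = false XOR false = false
net7 = net6 XOR x3 = false XOR true = true
net8 = net1 AND net7 AND net3 = true AND true AND false = false
net10 = x2 OR net7 OR net3 = true OR true OR false = true
net11 = net8 OR net10 = false OR true = true
net14 = net7 AND net10 = true AND true = true
net15 = net11 XOR net1 = true XOR true = false

net14 = true  net15 = false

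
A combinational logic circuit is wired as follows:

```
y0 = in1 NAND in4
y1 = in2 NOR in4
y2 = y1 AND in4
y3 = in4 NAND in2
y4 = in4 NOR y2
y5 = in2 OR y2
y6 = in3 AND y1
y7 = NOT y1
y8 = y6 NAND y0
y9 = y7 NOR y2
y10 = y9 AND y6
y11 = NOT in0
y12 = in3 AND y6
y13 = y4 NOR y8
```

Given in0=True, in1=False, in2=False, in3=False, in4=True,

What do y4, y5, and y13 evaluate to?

y0 = in1 NAND in4 = False NAND True = True
y1 = in2 NOR in4 = False NOR True = False
y2 = y1 AND in4 = False AND True = False
y4 = in4 NOR y2 = True NOR False = False
y5 = in2 OR y2 = False OR False = False
y6 = in3 AND y1 = False AND False = False
y8 = y6 NAND y0 = False NAND True = True
y13 = y4 NOR y8 = False NOR True = False

y4 = False, y5 = False, y13 = False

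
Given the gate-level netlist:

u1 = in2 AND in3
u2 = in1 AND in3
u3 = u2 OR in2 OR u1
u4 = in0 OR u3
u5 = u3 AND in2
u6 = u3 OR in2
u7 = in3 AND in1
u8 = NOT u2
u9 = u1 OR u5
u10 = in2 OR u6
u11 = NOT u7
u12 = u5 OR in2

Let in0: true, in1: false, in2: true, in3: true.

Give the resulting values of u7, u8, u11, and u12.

u1 = in2 AND in3 = true AND true = true
u2 = in1 AND in3 = false AND true = false
u3 = u2 OR in2 OR u1 = false OR true OR true = true
u5 = u3 AND in2 = true AND true = true
u7 = in3 AND in1 = true AND false = false
u8 = NOT u2 = NOT false = true
u11 = NOT u7 = NOT false = true
u12 = u5 OR in2 = true OR true = true

u7 = false, u8 = true, u11 = true, u12 = true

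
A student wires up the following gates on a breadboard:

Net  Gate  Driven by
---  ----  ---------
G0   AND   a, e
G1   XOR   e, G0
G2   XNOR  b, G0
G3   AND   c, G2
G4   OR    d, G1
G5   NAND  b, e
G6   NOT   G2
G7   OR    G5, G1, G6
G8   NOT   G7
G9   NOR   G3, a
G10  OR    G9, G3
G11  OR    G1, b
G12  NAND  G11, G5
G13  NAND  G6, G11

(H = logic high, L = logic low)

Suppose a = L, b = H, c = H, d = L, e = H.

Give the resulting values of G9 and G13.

G9 = H; G13 = L

G0 = a AND e = L AND H = L
G1 = e XOR G0 = H XOR L = H
G2 = b XNOR G0 = H XNOR L = L
G3 = c AND G2 = H AND L = L
G6 = NOT G2 = NOT L = H
G9 = G3 NOR a = L NOR L = H
G11 = G1 OR b = H OR H = H
G13 = G6 NAND G11 = H NAND H = L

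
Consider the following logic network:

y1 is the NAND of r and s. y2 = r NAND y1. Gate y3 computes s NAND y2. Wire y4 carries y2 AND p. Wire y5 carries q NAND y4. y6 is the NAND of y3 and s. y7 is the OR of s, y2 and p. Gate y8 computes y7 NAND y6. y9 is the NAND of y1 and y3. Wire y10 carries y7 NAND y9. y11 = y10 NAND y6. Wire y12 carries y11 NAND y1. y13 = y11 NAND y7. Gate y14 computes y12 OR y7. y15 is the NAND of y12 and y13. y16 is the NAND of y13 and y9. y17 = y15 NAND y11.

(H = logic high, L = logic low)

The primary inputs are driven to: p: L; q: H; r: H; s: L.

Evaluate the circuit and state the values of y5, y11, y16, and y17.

y5 = H  y11 = L  y16 = H  y17 = H

y1 = r NAND s = H NAND L = H
y2 = r NAND y1 = H NAND H = L
y3 = s NAND y2 = L NAND L = H
y4 = y2 AND p = L AND L = L
y5 = q NAND y4 = H NAND L = H
y6 = y3 NAND s = H NAND L = H
y7 = s OR y2 OR p = L OR L OR L = L
y9 = y1 NAND y3 = H NAND H = L
y10 = y7 NAND y9 = L NAND L = H
y11 = y10 NAND y6 = H NAND H = L
y12 = y11 NAND y1 = L NAND H = H
y13 = y11 NAND y7 = L NAND L = H
y15 = y12 NAND y13 = H NAND H = L
y16 = y13 NAND y9 = H NAND L = H
y17 = y15 NAND y11 = L NAND L = H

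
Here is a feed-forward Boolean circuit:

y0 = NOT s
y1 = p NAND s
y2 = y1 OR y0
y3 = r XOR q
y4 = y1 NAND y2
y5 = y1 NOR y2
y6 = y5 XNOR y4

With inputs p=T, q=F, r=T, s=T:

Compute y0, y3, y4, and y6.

y0 = F; y3 = T; y4 = T; y6 = T

y0 = NOT s = NOT T = F
y1 = p NAND s = T NAND T = F
y2 = y1 OR y0 = F OR F = F
y3 = r XOR q = T XOR F = T
y4 = y1 NAND y2 = F NAND F = T
y5 = y1 NOR y2 = F NOR F = T
y6 = y5 XNOR y4 = T XNOR T = T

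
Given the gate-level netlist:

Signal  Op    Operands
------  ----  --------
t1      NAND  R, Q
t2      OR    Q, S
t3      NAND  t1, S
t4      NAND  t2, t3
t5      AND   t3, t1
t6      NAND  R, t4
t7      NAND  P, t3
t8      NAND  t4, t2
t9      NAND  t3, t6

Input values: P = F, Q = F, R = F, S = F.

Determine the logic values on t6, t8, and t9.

t6 = T; t8 = T; t9 = F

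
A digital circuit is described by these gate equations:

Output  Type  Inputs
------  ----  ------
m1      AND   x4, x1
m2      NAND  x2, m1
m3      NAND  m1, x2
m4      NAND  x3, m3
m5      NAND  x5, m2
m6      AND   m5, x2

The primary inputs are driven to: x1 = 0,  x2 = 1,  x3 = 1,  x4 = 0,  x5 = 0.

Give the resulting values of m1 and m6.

m1 = x4 AND x1 = 0 AND 0 = 0
m2 = x2 NAND m1 = 1 NAND 0 = 1
m5 = x5 NAND m2 = 0 NAND 1 = 1
m6 = m5 AND x2 = 1 AND 1 = 1

m1 = 0, m6 = 1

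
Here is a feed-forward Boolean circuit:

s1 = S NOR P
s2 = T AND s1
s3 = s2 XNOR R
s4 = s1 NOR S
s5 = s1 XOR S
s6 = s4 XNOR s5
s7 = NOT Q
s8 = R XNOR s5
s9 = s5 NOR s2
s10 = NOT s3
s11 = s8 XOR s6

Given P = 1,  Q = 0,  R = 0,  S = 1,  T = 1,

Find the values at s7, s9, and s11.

s1 = S NOR P = 1 NOR 1 = 0
s2 = T AND s1 = 1 AND 0 = 0
s4 = s1 NOR S = 0 NOR 1 = 0
s5 = s1 XOR S = 0 XOR 1 = 1
s6 = s4 XNOR s5 = 0 XNOR 1 = 0
s7 = NOT Q = NOT 0 = 1
s8 = R XNOR s5 = 0 XNOR 1 = 0
s9 = s5 NOR s2 = 1 NOR 0 = 0
s11 = s8 XOR s6 = 0 XOR 0 = 0

s7 = 1, s9 = 0, s11 = 0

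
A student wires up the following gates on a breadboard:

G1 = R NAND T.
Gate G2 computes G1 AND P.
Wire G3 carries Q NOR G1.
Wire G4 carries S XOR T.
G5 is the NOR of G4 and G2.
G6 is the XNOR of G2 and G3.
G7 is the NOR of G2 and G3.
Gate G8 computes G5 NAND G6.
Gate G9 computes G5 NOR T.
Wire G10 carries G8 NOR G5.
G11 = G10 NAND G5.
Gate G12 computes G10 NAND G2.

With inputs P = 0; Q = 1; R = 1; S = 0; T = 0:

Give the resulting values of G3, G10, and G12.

G3 = 0, G10 = 0, G12 = 1

G1 = R NAND T = 1 NAND 0 = 1
G2 = G1 AND P = 1 AND 0 = 0
G3 = Q NOR G1 = 1 NOR 1 = 0
G4 = S XOR T = 0 XOR 0 = 0
G5 = G4 NOR G2 = 0 NOR 0 = 1
G6 = G2 XNOR G3 = 0 XNOR 0 = 1
G8 = G5 NAND G6 = 1 NAND 1 = 0
G10 = G8 NOR G5 = 0 NOR 1 = 0
G12 = G10 NAND G2 = 0 NAND 0 = 1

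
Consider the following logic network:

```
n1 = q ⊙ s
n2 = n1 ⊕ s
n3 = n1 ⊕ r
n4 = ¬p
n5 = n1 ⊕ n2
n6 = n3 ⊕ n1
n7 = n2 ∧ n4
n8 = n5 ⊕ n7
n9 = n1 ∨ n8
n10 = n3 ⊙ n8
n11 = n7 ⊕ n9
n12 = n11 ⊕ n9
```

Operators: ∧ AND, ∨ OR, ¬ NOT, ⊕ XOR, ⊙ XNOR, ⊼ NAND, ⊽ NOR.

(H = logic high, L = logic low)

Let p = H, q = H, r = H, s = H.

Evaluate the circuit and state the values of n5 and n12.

n1 = q XNOR s = H XNOR H = H
n2 = n1 XOR s = H XOR H = L
n4 = NOT p = NOT H = L
n5 = n1 XOR n2 = H XOR L = H
n7 = n2 AND n4 = L AND L = L
n8 = n5 XOR n7 = H XOR L = H
n9 = n1 OR n8 = H OR H = H
n11 = n7 XOR n9 = L XOR H = H
n12 = n11 XOR n9 = H XOR H = L

n5 = H, n12 = L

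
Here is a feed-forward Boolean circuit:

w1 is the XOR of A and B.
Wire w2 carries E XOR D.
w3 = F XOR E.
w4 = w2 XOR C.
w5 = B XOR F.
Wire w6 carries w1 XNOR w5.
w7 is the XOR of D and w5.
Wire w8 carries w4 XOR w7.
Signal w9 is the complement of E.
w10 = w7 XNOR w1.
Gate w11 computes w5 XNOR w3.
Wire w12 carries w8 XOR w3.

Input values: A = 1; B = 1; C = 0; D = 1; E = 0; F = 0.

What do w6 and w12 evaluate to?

w6 = 0, w12 = 1

w1 = A XOR B = 1 XOR 1 = 0
w2 = E XOR D = 0 XOR 1 = 1
w3 = F XOR E = 0 XOR 0 = 0
w4 = w2 XOR C = 1 XOR 0 = 1
w5 = B XOR F = 1 XOR 0 = 1
w6 = w1 XNOR w5 = 0 XNOR 1 = 0
w7 = D XOR w5 = 1 XOR 1 = 0
w8 = w4 XOR w7 = 1 XOR 0 = 1
w12 = w8 XOR w3 = 1 XOR 0 = 1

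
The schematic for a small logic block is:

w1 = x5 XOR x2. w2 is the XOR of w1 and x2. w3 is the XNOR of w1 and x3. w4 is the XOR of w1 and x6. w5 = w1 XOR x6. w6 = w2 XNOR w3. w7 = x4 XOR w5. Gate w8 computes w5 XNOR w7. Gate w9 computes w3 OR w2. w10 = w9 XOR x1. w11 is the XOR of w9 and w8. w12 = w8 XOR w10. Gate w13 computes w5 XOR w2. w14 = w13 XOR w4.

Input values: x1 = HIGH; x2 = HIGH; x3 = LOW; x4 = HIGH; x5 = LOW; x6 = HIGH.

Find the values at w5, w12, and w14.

w5 = LOW, w12 = HIGH, w14 = LOW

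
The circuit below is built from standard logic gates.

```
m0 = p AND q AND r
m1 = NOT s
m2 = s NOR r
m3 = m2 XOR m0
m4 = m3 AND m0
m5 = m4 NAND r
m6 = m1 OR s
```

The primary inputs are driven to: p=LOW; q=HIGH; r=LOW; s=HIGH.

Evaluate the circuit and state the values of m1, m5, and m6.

m0 = p AND q AND r = LOW AND HIGH AND LOW = LOW
m1 = NOT s = NOT HIGH = LOW
m2 = s NOR r = HIGH NOR LOW = LOW
m3 = m2 XOR m0 = LOW XOR LOW = LOW
m4 = m3 AND m0 = LOW AND LOW = LOW
m5 = m4 NAND r = LOW NAND LOW = HIGH
m6 = m1 OR s = LOW OR HIGH = HIGH

m1 = LOW  m5 = HIGH  m6 = HIGH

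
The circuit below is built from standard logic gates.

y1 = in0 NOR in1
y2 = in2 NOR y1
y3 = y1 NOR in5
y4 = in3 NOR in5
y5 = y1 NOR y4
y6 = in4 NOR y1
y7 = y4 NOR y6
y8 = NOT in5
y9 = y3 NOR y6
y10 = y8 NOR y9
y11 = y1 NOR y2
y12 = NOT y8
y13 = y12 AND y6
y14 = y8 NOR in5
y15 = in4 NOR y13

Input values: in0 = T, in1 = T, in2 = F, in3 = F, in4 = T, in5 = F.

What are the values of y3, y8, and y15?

y1 = in0 NOR in1 = T NOR T = F
y3 = y1 NOR in5 = F NOR F = T
y6 = in4 NOR y1 = T NOR F = F
y8 = NOT in5 = NOT F = T
y12 = NOT y8 = NOT T = F
y13 = y12 AND y6 = F AND F = F
y15 = in4 NOR y13 = T NOR F = F

y3 = T, y8 = T, y15 = F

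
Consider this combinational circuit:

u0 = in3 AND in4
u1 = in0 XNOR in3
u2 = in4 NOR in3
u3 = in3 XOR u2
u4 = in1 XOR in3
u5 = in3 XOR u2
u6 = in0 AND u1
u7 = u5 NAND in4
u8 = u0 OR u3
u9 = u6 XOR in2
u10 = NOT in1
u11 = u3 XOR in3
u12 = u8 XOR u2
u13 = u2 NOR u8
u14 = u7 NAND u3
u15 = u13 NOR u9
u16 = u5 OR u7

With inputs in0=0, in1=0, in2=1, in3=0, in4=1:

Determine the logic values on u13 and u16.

u13 = 1, u16 = 1

u0 = in3 AND in4 = 0 AND 1 = 0
u2 = in4 NOR in3 = 1 NOR 0 = 0
u3 = in3 XOR u2 = 0 XOR 0 = 0
u5 = in3 XOR u2 = 0 XOR 0 = 0
u7 = u5 NAND in4 = 0 NAND 1 = 1
u8 = u0 OR u3 = 0 OR 0 = 0
u13 = u2 NOR u8 = 0 NOR 0 = 1
u16 = u5 OR u7 = 0 OR 1 = 1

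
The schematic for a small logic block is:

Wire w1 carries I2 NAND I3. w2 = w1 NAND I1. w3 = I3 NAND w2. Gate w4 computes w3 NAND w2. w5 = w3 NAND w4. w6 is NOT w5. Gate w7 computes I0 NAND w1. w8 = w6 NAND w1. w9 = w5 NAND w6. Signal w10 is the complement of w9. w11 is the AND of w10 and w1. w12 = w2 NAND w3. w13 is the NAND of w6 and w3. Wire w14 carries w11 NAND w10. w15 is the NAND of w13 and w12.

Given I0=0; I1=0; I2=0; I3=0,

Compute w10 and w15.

w1 = I2 NAND I3 = 0 NAND 0 = 1
w2 = w1 NAND I1 = 1 NAND 0 = 1
w3 = I3 NAND w2 = 0 NAND 1 = 1
w4 = w3 NAND w2 = 1 NAND 1 = 0
w5 = w3 NAND w4 = 1 NAND 0 = 1
w6 = NOT w5 = NOT 1 = 0
w9 = w5 NAND w6 = 1 NAND 0 = 1
w10 = NOT w9 = NOT 1 = 0
w12 = w2 NAND w3 = 1 NAND 1 = 0
w13 = w6 NAND w3 = 0 NAND 1 = 1
w15 = w13 NAND w12 = 1 NAND 0 = 1

w10 = 0, w15 = 1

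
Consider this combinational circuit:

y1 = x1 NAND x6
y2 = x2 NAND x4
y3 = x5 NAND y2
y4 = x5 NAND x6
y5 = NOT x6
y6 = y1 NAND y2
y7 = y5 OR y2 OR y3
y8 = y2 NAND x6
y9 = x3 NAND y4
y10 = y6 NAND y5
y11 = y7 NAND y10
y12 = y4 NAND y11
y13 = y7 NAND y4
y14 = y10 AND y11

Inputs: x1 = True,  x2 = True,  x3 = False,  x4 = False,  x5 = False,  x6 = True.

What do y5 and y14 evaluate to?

y5 = False  y14 = False

y1 = x1 NAND x6 = True NAND True = False
y2 = x2 NAND x4 = True NAND False = True
y3 = x5 NAND y2 = False NAND True = True
y5 = NOT x6 = NOT True = False
y6 = y1 NAND y2 = False NAND True = True
y7 = y5 OR y2 OR y3 = False OR True OR True = True
y10 = y6 NAND y5 = True NAND False = True
y11 = y7 NAND y10 = True NAND True = False
y14 = y10 AND y11 = True AND False = False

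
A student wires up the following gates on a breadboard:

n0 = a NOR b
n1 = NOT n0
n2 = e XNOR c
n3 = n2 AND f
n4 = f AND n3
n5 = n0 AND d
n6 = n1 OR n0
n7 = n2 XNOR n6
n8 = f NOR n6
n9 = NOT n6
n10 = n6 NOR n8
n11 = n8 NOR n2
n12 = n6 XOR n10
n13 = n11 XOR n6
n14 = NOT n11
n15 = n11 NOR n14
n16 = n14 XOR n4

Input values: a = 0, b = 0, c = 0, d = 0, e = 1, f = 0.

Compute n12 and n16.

n0 = a NOR b = 0 NOR 0 = 1
n1 = NOT n0 = NOT 1 = 0
n2 = e XNOR c = 1 XNOR 0 = 0
n3 = n2 AND f = 0 AND 0 = 0
n4 = f AND n3 = 0 AND 0 = 0
n6 = n1 OR n0 = 0 OR 1 = 1
n8 = f NOR n6 = 0 NOR 1 = 0
n10 = n6 NOR n8 = 1 NOR 0 = 0
n11 = n8 NOR n2 = 0 NOR 0 = 1
n12 = n6 XOR n10 = 1 XOR 0 = 1
n14 = NOT n11 = NOT 1 = 0
n16 = n14 XOR n4 = 0 XOR 0 = 0

n12 = 1  n16 = 0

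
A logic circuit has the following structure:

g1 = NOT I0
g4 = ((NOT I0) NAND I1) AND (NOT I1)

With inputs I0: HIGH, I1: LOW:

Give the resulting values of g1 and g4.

g1 = LOW, g4 = HIGH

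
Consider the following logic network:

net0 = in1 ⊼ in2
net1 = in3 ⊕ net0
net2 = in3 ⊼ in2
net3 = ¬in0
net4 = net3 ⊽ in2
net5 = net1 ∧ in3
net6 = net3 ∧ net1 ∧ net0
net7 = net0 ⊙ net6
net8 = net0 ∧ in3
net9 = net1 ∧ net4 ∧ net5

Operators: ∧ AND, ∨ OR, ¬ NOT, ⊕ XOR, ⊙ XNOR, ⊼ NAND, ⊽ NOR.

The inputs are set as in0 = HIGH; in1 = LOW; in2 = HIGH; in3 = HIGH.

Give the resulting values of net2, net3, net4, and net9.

net2 = LOW, net3 = LOW, net4 = LOW, net9 = LOW

net0 = in1 NAND in2 = LOW NAND HIGH = HIGH
net1 = in3 XOR net0 = HIGH XOR HIGH = LOW
net2 = in3 NAND in2 = HIGH NAND HIGH = LOW
net3 = NOT in0 = NOT HIGH = LOW
net4 = net3 NOR in2 = LOW NOR HIGH = LOW
net5 = net1 AND in3 = LOW AND HIGH = LOW
net9 = net1 AND net4 AND net5 = LOW AND LOW AND LOW = LOW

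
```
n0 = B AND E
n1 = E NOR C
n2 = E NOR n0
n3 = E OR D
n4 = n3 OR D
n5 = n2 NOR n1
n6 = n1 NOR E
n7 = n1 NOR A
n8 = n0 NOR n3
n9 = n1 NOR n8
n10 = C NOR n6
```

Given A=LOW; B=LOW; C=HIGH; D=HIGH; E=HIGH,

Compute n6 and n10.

n6 = LOW; n10 = LOW

n1 = E NOR C = HIGH NOR HIGH = LOW
n6 = n1 NOR E = LOW NOR HIGH = LOW
n10 = C NOR n6 = HIGH NOR LOW = LOW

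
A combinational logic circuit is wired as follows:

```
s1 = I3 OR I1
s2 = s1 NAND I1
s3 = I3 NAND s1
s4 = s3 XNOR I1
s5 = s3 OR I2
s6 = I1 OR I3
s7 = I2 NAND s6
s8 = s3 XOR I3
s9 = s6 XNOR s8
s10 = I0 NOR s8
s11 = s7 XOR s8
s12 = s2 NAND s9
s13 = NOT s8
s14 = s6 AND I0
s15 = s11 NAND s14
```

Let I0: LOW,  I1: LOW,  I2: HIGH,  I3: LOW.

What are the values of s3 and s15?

s3 = HIGH, s15 = HIGH

s1 = I3 OR I1 = LOW OR LOW = LOW
s3 = I3 NAND s1 = LOW NAND LOW = HIGH
s6 = I1 OR I3 = LOW OR LOW = LOW
s7 = I2 NAND s6 = HIGH NAND LOW = HIGH
s8 = s3 XOR I3 = HIGH XOR LOW = HIGH
s11 = s7 XOR s8 = HIGH XOR HIGH = LOW
s14 = s6 AND I0 = LOW AND LOW = LOW
s15 = s11 NAND s14 = LOW NAND LOW = HIGH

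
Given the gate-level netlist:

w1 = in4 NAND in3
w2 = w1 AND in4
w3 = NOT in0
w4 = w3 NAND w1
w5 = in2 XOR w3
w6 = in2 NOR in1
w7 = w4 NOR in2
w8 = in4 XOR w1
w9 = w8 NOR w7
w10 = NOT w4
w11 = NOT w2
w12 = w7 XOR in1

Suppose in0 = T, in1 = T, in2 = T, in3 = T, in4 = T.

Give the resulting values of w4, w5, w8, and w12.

w1 = in4 NAND in3 = T NAND T = F
w3 = NOT in0 = NOT T = F
w4 = w3 NAND w1 = F NAND F = T
w5 = in2 XOR w3 = T XOR F = T
w7 = w4 NOR in2 = T NOR T = F
w8 = in4 XOR w1 = T XOR F = T
w12 = w7 XOR in1 = F XOR T = T

w4 = T  w5 = T  w8 = T  w12 = T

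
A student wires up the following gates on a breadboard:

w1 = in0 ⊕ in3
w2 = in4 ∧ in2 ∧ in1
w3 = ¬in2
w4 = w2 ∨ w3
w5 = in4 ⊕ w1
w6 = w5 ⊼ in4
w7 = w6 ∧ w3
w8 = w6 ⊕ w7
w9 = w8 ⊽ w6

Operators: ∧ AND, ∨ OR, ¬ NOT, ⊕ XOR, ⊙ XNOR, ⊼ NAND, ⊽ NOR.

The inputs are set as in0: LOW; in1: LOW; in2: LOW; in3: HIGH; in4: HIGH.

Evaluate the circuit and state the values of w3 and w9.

w1 = in0 XOR in3 = LOW XOR HIGH = HIGH
w3 = NOT in2 = NOT LOW = HIGH
w5 = in4 XOR w1 = HIGH XOR HIGH = LOW
w6 = w5 NAND in4 = LOW NAND HIGH = HIGH
w7 = w6 AND w3 = HIGH AND HIGH = HIGH
w8 = w6 XOR w7 = HIGH XOR HIGH = LOW
w9 = w8 NOR w6 = LOW NOR HIGH = LOW

w3 = HIGH, w9 = LOW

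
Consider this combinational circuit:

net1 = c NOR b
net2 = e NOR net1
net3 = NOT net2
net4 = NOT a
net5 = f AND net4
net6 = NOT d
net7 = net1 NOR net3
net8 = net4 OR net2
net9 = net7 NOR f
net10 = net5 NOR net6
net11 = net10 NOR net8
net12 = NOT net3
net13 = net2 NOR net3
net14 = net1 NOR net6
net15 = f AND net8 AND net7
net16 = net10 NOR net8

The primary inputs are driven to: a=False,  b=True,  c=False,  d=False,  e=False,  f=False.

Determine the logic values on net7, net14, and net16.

net7 = True, net14 = False, net16 = False

net1 = c NOR b = False NOR True = False
net2 = e NOR net1 = False NOR False = True
net3 = NOT net2 = NOT True = False
net4 = NOT a = NOT False = True
net5 = f AND net4 = False AND True = False
net6 = NOT d = NOT False = True
net7 = net1 NOR net3 = False NOR False = True
net8 = net4 OR net2 = True OR True = True
net10 = net5 NOR net6 = False NOR True = False
net14 = net1 NOR net6 = False NOR True = False
net16 = net10 NOR net8 = False NOR True = False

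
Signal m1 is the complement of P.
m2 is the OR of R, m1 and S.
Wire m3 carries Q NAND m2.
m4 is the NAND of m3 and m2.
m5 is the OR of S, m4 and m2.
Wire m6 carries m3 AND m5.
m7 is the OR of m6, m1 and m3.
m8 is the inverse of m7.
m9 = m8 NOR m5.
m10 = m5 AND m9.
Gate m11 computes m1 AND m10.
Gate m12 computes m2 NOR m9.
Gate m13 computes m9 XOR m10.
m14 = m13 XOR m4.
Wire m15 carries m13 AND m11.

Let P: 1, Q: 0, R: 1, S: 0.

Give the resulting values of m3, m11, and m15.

m3 = 1  m11 = 0  m15 = 0

m1 = NOT P = NOT 1 = 0
m2 = R OR m1 OR S = 1 OR 0 OR 0 = 1
m3 = Q NAND m2 = 0 NAND 1 = 1
m4 = m3 NAND m2 = 1 NAND 1 = 0
m5 = S OR m4 OR m2 = 0 OR 0 OR 1 = 1
m6 = m3 AND m5 = 1 AND 1 = 1
m7 = m6 OR m1 OR m3 = 1 OR 0 OR 1 = 1
m8 = NOT m7 = NOT 1 = 0
m9 = m8 NOR m5 = 0 NOR 1 = 0
m10 = m5 AND m9 = 1 AND 0 = 0
m11 = m1 AND m10 = 0 AND 0 = 0
m13 = m9 XOR m10 = 0 XOR 0 = 0
m15 = m13 AND m11 = 0 AND 0 = 0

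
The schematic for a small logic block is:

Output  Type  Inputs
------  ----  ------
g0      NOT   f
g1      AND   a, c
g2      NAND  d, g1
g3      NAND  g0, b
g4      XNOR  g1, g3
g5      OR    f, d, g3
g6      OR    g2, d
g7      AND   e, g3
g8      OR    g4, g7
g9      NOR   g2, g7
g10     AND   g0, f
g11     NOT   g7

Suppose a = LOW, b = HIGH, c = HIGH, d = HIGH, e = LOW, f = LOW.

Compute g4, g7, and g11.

g4 = HIGH  g7 = LOW  g11 = HIGH

g0 = NOT f = NOT LOW = HIGH
g1 = a AND c = LOW AND HIGH = LOW
g3 = g0 NAND b = HIGH NAND HIGH = LOW
g4 = g1 XNOR g3 = LOW XNOR LOW = HIGH
g7 = e AND g3 = LOW AND LOW = LOW
g11 = NOT g7 = NOT LOW = HIGH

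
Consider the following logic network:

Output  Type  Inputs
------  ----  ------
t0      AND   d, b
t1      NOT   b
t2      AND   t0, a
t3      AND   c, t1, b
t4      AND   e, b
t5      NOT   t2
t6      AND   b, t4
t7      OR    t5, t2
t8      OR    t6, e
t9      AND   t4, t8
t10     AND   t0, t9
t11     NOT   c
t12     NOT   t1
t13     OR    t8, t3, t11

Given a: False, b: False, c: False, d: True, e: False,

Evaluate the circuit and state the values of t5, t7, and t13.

t5 = True, t7 = True, t13 = True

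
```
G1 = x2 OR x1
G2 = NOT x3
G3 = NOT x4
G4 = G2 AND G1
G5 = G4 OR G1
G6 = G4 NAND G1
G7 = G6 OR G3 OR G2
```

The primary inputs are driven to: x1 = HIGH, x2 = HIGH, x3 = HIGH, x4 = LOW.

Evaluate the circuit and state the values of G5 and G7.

G5 = HIGH, G7 = HIGH

G1 = x2 OR x1 = HIGH OR HIGH = HIGH
G2 = NOT x3 = NOT HIGH = LOW
G3 = NOT x4 = NOT LOW = HIGH
G4 = G2 AND G1 = LOW AND HIGH = LOW
G5 = G4 OR G1 = LOW OR HIGH = HIGH
G6 = G4 NAND G1 = LOW NAND HIGH = HIGH
G7 = G6 OR G3 OR G2 = HIGH OR HIGH OR LOW = HIGH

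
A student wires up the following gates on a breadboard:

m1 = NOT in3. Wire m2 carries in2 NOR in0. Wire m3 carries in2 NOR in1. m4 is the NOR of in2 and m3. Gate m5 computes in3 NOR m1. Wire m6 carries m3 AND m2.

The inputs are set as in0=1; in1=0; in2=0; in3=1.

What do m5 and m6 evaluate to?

m1 = NOT in3 = NOT 1 = 0
m2 = in2 NOR in0 = 0 NOR 1 = 0
m3 = in2 NOR in1 = 0 NOR 0 = 1
m5 = in3 NOR m1 = 1 NOR 0 = 0
m6 = m3 AND m2 = 1 AND 0 = 0

m5 = 0, m6 = 0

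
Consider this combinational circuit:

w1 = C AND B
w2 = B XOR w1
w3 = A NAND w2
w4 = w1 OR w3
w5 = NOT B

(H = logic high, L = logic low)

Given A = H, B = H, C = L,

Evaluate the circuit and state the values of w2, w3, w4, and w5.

w2 = H  w3 = L  w4 = L  w5 = L

w1 = C AND B = L AND H = L
w2 = B XOR w1 = H XOR L = H
w3 = A NAND w2 = H NAND H = L
w4 = w1 OR w3 = L OR L = L
w5 = NOT B = NOT H = L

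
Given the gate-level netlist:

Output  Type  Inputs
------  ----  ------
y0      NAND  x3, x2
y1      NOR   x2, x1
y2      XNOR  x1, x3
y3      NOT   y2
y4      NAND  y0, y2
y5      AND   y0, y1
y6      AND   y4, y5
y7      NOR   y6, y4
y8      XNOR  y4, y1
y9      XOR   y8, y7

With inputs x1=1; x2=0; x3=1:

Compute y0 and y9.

y0 = 1; y9 = 0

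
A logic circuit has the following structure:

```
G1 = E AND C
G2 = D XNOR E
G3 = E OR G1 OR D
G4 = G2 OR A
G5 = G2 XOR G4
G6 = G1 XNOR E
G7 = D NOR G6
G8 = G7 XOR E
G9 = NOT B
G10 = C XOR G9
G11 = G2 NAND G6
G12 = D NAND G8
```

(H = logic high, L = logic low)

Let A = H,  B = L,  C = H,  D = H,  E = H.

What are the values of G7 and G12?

G1 = E AND C = H AND H = H
G6 = G1 XNOR E = H XNOR H = H
G7 = D NOR G6 = H NOR H = L
G8 = G7 XOR E = L XOR H = H
G12 = D NAND G8 = H NAND H = L

G7 = L, G12 = L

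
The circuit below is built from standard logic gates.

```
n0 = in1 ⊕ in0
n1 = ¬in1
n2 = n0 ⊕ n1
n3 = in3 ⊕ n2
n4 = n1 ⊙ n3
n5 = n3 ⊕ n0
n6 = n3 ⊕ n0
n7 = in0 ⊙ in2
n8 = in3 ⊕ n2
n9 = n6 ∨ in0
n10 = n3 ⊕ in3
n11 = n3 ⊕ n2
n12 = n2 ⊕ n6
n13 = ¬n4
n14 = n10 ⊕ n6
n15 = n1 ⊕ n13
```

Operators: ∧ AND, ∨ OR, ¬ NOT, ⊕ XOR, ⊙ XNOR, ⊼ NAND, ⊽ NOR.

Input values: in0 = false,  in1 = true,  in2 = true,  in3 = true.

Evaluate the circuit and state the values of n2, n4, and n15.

n0 = in1 XOR in0 = true XOR false = true
n1 = NOT in1 = NOT true = false
n2 = n0 XOR n1 = true XOR false = true
n3 = in3 XOR n2 = true XOR true = false
n4 = n1 XNOR n3 = false XNOR false = true
n13 = NOT n4 = NOT true = false
n15 = n1 XOR n13 = false XOR false = false

n2 = true, n4 = true, n15 = false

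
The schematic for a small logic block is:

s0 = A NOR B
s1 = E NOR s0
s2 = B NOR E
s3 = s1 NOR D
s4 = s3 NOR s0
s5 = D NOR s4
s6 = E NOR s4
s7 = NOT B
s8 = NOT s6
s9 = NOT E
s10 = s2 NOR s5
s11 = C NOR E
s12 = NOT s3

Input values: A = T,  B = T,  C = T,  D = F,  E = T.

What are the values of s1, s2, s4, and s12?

s0 = A NOR B = T NOR T = F
s1 = E NOR s0 = T NOR F = F
s2 = B NOR E = T NOR T = F
s3 = s1 NOR D = F NOR F = T
s4 = s3 NOR s0 = T NOR F = F
s12 = NOT s3 = NOT T = F

s1 = F, s2 = F, s4 = F, s12 = F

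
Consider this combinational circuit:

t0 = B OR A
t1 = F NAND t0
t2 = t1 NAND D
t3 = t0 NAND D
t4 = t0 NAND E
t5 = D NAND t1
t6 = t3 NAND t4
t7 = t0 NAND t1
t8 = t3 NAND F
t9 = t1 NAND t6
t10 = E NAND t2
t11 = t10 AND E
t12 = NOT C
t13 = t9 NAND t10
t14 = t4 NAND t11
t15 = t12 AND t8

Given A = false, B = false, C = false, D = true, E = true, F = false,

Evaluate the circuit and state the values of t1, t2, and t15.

t1 = true  t2 = false  t15 = true

t0 = B OR A = false OR false = false
t1 = F NAND t0 = false NAND false = true
t2 = t1 NAND D = true NAND true = false
t3 = t0 NAND D = false NAND true = true
t8 = t3 NAND F = true NAND false = true
t12 = NOT C = NOT false = true
t15 = t12 AND t8 = true AND true = true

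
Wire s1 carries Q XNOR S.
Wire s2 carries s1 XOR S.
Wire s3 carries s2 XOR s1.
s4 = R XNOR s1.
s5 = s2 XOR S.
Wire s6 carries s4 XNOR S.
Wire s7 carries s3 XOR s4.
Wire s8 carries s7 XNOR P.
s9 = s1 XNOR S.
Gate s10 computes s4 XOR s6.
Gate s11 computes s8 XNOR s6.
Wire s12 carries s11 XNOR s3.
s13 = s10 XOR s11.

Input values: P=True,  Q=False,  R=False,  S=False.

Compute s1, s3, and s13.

s1 = True  s3 = False  s13 = True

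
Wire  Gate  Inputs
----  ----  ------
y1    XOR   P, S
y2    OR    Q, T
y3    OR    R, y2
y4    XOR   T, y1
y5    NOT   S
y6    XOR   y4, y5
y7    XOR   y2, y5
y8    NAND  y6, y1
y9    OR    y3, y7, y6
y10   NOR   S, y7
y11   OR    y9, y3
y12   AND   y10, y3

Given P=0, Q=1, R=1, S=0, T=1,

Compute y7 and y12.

y7 = 0; y12 = 1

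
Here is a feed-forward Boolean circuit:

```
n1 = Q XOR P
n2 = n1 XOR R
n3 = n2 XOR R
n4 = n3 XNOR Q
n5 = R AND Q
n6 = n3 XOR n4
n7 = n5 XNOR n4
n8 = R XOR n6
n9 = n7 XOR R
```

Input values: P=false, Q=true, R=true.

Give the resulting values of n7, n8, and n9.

n7 = true, n8 = true, n9 = false

n1 = Q XOR P = true XOR false = true
n2 = n1 XOR R = true XOR true = false
n3 = n2 XOR R = false XOR true = true
n4 = n3 XNOR Q = true XNOR true = true
n5 = R AND Q = true AND true = true
n6 = n3 XOR n4 = true XOR true = false
n7 = n5 XNOR n4 = true XNOR true = true
n8 = R XOR n6 = true XOR false = true
n9 = n7 XOR R = true XOR true = false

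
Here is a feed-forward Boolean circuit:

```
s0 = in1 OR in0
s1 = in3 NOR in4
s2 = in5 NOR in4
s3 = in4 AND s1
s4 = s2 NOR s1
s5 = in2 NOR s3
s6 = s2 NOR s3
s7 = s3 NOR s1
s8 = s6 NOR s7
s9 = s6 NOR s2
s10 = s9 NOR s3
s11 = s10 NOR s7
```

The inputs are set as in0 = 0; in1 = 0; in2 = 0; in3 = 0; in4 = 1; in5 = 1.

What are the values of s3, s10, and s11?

s1 = in3 NOR in4 = 0 NOR 1 = 0
s2 = in5 NOR in4 = 1 NOR 1 = 0
s3 = in4 AND s1 = 1 AND 0 = 0
s6 = s2 NOR s3 = 0 NOR 0 = 1
s7 = s3 NOR s1 = 0 NOR 0 = 1
s9 = s6 NOR s2 = 1 NOR 0 = 0
s10 = s9 NOR s3 = 0 NOR 0 = 1
s11 = s10 NOR s7 = 1 NOR 1 = 0

s3 = 0  s10 = 1  s11 = 0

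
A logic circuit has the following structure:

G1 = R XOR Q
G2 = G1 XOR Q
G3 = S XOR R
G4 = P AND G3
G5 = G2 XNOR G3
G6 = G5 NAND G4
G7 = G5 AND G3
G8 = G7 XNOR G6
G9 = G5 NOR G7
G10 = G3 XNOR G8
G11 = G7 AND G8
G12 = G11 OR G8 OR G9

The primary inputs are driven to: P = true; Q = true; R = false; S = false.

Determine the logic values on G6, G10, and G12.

G6 = true  G10 = true  G12 = false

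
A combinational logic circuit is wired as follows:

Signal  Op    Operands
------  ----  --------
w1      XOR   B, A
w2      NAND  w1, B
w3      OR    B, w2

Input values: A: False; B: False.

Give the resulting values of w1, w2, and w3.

w1 = False  w2 = True  w3 = True

w1 = B XOR A = False XOR False = False
w2 = w1 NAND B = False NAND False = True
w3 = B OR w2 = False OR True = True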